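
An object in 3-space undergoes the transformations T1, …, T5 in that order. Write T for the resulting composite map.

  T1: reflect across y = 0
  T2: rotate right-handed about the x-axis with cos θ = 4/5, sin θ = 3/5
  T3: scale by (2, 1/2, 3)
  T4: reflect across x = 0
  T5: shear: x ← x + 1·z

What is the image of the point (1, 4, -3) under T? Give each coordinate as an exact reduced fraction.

T(p) = (-82/5, -7/10, -72/5)

T1 reflect across y = 0: (1, 4, -3) → (1, -4, -3)
T2 rotate right-handed about the x-axis with cos θ = 4/5, sin θ = 3/5: (1, -4, -3) → (1, -7/5, -24/5)
T3 scale by (2, 1/2, 3): (1, -7/5, -24/5) → (2, -7/10, -72/5)
T4 reflect across x = 0: (2, -7/10, -72/5) → (-2, -7/10, -72/5)
T5 shear: x ← x + 1·z: (-2, -7/10, -72/5) → (-82/5, -7/10, -72/5)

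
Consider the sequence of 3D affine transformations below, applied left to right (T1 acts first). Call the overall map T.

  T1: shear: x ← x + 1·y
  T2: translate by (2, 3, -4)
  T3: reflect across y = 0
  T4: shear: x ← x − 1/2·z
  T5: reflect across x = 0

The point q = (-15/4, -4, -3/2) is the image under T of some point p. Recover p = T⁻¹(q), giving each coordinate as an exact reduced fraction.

T1 = [1 1 0 0; 0 1 0 0; 0 0 1 0; 0 0 0 1]
T2·T1 = [1 1 0 2; 0 1 0 3; 0 0 1 -4; 0 0 0 1]
T3·…·T1 = [1 1 0 2; 0 -1 0 -3; 0 0 1 -4; 0 0 0 1]
T4·…·T1 = [1 1 -1/2 4; 0 -1 0 -3; 0 0 1 -4; 0 0 0 1]
T5·…·T1 = [-1 -1 1/2 -4; 0 -1 0 -3; 0 0 1 -4; 0 0 0 1]
det M = 1; M⁻¹ = [-1 1 1/2 1; 0 -1 0 -3; 0 0 1 4; 0 0 0 1]
M⁻¹ · (-15/4, -4, -3/2)ᵀ = (0, 1, 5/2)ᵀ

p = (0, 1, 5/2)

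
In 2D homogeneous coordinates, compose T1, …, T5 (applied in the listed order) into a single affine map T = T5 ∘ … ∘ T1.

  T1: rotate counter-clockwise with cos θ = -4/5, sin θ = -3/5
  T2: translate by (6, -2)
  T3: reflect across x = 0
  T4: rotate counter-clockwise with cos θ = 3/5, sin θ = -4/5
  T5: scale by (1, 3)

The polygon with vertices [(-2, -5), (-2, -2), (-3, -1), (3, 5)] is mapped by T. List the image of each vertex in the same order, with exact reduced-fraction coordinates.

T1 rotate counter-clockwise with cos θ = -4/5, sin θ = -3/5: (-2, -5) → (-7/5, 26/5); (-2, -2) → (2/5, 14/5); (-3, -1) → (9/5, 13/5); (3, 5) → (3/5, -29/5)
T2 translate by (6, -2): (-7/5, 26/5) → (23/5, 16/5); (2/5, 14/5) → (32/5, 4/5); (9/5, 13/5) → (39/5, 3/5); (3/5, -29/5) → (33/5, -39/5)
T3 reflect across x = 0: (23/5, 16/5) → (-23/5, 16/5); (32/5, 4/5) → (-32/5, 4/5); (39/5, 3/5) → (-39/5, 3/5); (33/5, -39/5) → (-33/5, -39/5)
T4 rotate counter-clockwise with cos θ = 3/5, sin θ = -4/5: (-23/5, 16/5) → (-1/5, 28/5); (-32/5, 4/5) → (-16/5, 28/5); (-39/5, 3/5) → (-21/5, 33/5); (-33/5, -39/5) → (-51/5, 3/5)
T5 scale by (1, 3): (-1/5, 28/5) → (-1/5, 84/5); (-16/5, 28/5) → (-16/5, 84/5); (-21/5, 33/5) → (-21/5, 99/5); (-51/5, 3/5) → (-51/5, 9/5)

image vertices: (-1/5, 84/5), (-16/5, 84/5), (-21/5, 99/5), (-51/5, 9/5)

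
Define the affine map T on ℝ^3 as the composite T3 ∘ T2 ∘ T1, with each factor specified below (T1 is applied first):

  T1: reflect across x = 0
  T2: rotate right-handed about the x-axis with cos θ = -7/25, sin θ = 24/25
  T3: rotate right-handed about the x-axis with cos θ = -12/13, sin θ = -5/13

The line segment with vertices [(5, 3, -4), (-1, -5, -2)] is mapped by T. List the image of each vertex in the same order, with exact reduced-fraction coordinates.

T1 reflect across x = 0: (5, 3, -4) → (-5, 3, -4); (-1, -5, -2) → (1, -5, -2)
T2 rotate right-handed about the x-axis with cos θ = -7/25, sin θ = 24/25: (-5, 3, -4) → (-5, 3, 4); (1, -5, -2) → (1, 83/25, -106/25)
T3 rotate right-handed about the x-axis with cos θ = -12/13, sin θ = -5/13: (-5, 3, 4) → (-5, -16/13, -63/13); (1, 83/25, -106/25) → (1, -1526/325, 857/325)

image vertices: (-5, -16/13, -63/13), (1, -1526/325, 857/325)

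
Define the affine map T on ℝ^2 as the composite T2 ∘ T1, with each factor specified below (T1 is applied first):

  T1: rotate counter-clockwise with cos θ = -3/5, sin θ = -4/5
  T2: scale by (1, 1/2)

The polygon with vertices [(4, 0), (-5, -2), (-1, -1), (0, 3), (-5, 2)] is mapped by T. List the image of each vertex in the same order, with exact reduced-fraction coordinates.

T1 rotate counter-clockwise with cos θ = -3/5, sin θ = -4/5: (4, 0) → (-12/5, -16/5); (-5, -2) → (7/5, 26/5); (-1, -1) → (-1/5, 7/5); (0, 3) → (12/5, -9/5); (-5, 2) → (23/5, 14/5)
T2 scale by (1, 1/2): (-12/5, -16/5) → (-12/5, -8/5); (7/5, 26/5) → (7/5, 13/5); (-1/5, 7/5) → (-1/5, 7/10); (12/5, -9/5) → (12/5, -9/10); (23/5, 14/5) → (23/5, 7/5)

image vertices: (-12/5, -8/5), (7/5, 13/5), (-1/5, 7/10), (12/5, -9/10), (23/5, 7/5)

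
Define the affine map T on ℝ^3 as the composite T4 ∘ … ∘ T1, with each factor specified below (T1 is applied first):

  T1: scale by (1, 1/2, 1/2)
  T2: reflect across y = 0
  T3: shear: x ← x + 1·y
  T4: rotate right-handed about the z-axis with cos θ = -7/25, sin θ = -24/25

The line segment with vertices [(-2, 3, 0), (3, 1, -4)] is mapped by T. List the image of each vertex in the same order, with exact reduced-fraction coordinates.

T1 scale by (1, 1/2, 1/2): (-2, 3, 0) → (-2, 3/2, 0); (3, 1, -4) → (3, 1/2, -2)
T2 reflect across y = 0: (-2, 3/2, 0) → (-2, -3/2, 0); (3, 1/2, -2) → (3, -1/2, -2)
T3 shear: x ← x + 1·y: (-2, -3/2, 0) → (-7/2, -3/2, 0); (3, -1/2, -2) → (5/2, -1/2, -2)
T4 rotate right-handed about the z-axis with cos θ = -7/25, sin θ = -24/25: (-7/2, -3/2, 0) → (-23/50, 189/50, 0); (5/2, -1/2, -2) → (-59/50, -113/50, -2)

image vertices: (-23/50, 189/50, 0), (-59/50, -113/50, -2)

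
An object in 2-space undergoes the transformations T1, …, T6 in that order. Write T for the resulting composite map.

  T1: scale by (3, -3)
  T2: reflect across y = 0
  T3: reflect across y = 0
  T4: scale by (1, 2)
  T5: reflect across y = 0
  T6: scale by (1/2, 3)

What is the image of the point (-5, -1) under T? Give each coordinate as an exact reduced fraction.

T(p) = (-15/2, -18)

T1 scale by (3, -3): (-5, -1) → (-15, 3)
T2 reflect across y = 0: (-15, 3) → (-15, -3)
T3 reflect across y = 0: (-15, -3) → (-15, 3)
T4 scale by (1, 2): (-15, 3) → (-15, 6)
T5 reflect across y = 0: (-15, 6) → (-15, -6)
T6 scale by (1/2, 3): (-15, -6) → (-15/2, -18)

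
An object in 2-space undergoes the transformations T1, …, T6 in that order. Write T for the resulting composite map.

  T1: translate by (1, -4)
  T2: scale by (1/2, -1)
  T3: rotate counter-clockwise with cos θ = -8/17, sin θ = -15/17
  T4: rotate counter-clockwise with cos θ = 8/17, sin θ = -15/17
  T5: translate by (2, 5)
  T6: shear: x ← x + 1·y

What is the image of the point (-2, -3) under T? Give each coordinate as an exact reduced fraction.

T(p) = (1/2, -2)

T1 translate by (1, -4): (-2, -3) → (-1, -7)
T2 scale by (1/2, -1): (-1, -7) → (-1/2, 7)
T3 rotate counter-clockwise with cos θ = -8/17, sin θ = -15/17: (-1/2, 7) → (109/17, -97/34)
T4 rotate counter-clockwise with cos θ = 8/17, sin θ = -15/17: (109/17, -97/34) → (1/2, -7)
T5 translate by (2, 5): (1/2, -7) → (5/2, -2)
T6 shear: x ← x + 1·y: (5/2, -2) → (1/2, -2)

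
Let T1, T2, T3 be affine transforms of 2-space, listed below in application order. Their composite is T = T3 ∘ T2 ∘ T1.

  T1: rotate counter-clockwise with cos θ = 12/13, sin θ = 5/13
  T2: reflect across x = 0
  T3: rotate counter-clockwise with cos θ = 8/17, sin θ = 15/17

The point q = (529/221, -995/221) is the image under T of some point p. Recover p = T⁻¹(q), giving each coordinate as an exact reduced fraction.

T1 = [12/13 -5/13 0; 5/13 12/13 0; 0 0 1]
T2·T1 = [-12/13 5/13 0; 5/13 12/13 0; 0 0 1]
T3·…·T1 = [-171/221 -140/221 0; -140/221 171/221 0; 0 0 1]
det M = -1; M⁻¹ = [-171/221 -140/221 0; -140/221 171/221 0; 0 0 1]
M⁻¹ · (529/221, -995/221)ᵀ = (1, -5)ᵀ

p = (1, -5)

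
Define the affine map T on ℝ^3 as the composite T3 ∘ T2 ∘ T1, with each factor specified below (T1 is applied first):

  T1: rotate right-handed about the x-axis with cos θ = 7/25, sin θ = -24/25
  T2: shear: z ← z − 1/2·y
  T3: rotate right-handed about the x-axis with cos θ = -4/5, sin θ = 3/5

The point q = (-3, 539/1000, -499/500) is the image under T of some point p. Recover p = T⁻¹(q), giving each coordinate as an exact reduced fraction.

T1 = [1 0 0 0; 0 7/25 24/25 0; 0 -24/25 7/25 0; 0 0 0 1]
T2·T1 = [1 0 0 0; 0 7/25 24/25 0; 0 -11/10 -1/5 0; 0 0 0 1]
T3·…·T1 = [1 0 0 0; 0 109/250 -81/125 0; 0 131/125 92/125 0; 0 0 0 1]
det M = 1; M⁻¹ = [1 0 0 0; 0 92/125 81/125 0; 0 -131/125 109/250 0; 0 0 0 1]
M⁻¹ · (-3, 539/1000, -499/500)ᵀ = (-3, -1/4, -1)ᵀ

p = (-3, -1/4, -1)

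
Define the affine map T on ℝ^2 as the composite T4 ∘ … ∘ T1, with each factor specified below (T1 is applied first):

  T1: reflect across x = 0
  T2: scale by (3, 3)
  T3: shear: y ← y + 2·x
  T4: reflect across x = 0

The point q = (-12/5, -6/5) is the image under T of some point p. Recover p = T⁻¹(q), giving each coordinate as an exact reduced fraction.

p = (-4/5, -2)

T1 = [-1 0 0; 0 1 0; 0 0 1]
T2·T1 = [-3 0 0; 0 3 0; 0 0 1]
T3·…·T1 = [-3 0 0; -6 3 0; 0 0 1]
T4·…·T1 = [3 0 0; -6 3 0; 0 0 1]
det M = 9; M⁻¹ = [1/3 0 0; 2/3 1/3 0; 0 0 1]
M⁻¹ · (-12/5, -6/5)ᵀ = (-4/5, -2)ᵀ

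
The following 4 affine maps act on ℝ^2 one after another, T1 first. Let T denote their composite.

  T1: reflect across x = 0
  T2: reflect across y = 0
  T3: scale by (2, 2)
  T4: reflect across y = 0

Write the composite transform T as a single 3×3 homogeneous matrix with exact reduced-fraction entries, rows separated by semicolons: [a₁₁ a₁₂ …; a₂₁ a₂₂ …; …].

T1 = [-1 0 0; 0 1 0; 0 0 1]
T2·T1 = [-1 0 0; 0 -1 0; 0 0 1]
T3·…·T1 = [-2 0 0; 0 -2 0; 0 0 1]
T4·…·T1 = [-2 0 0; 0 2 0; 0 0 1]

T = [-2 0 0; 0 2 0; 0 0 1]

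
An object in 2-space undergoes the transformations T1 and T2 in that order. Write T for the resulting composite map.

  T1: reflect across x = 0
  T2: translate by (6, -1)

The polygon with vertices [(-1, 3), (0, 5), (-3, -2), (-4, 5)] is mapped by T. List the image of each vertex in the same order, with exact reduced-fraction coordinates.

T1 reflect across x = 0: (-1, 3) → (1, 3); (0, 5) → (0, 5); (-3, -2) → (3, -2); (-4, 5) → (4, 5)
T2 translate by (6, -1): (1, 3) → (7, 2); (0, 5) → (6, 4); (3, -2) → (9, -3); (4, 5) → (10, 4)

image vertices: (7, 2), (6, 4), (9, -3), (10, 4)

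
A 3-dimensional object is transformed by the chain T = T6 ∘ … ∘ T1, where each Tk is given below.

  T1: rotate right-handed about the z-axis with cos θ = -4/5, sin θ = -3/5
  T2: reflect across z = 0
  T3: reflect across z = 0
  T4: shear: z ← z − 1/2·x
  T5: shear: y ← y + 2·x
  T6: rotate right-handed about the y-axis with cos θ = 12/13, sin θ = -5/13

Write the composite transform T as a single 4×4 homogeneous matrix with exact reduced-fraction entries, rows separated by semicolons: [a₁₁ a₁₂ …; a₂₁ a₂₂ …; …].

T1 = [-4/5 3/5 0 0; -3/5 -4/5 0 0; 0 0 1 0; 0 0 0 1]
T2·T1 = [-4/5 3/5 0 0; -3/5 -4/5 0 0; 0 0 -1 0; 0 0 0 1]
T3·…·T1 = [-4/5 3/5 0 0; -3/5 -4/5 0 0; 0 0 1 0; 0 0 0 1]
T4·…·T1 = [-4/5 3/5 0 0; -3/5 -4/5 0 0; 2/5 -3/10 1 0; 0 0 0 1]
T5·…·T1 = [-4/5 3/5 0 0; -11/5 2/5 0 0; 2/5 -3/10 1 0; 0 0 0 1]
T6·…·T1 = [-58/65 87/130 -5/13 0; -11/5 2/5 0 0; 4/65 -3/65 12/13 0; 0 0 0 1]

T = [-58/65 87/130 -5/13 0; -11/5 2/5 0 0; 4/65 -3/65 12/13 0; 0 0 0 1]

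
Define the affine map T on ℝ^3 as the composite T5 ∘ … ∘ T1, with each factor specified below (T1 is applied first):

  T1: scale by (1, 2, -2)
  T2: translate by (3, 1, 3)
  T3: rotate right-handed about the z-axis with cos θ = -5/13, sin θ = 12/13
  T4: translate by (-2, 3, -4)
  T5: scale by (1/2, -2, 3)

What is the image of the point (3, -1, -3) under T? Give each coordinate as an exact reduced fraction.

T(p) = (-22/13, -232/13, 15)

T1 scale by (1, 2, -2): (3, -1, -3) → (3, -2, 6)
T2 translate by (3, 1, 3): (3, -2, 6) → (6, -1, 9)
T3 rotate right-handed about the z-axis with cos θ = -5/13, sin θ = 12/13: (6, -1, 9) → (-18/13, 77/13, 9)
T4 translate by (-2, 3, -4): (-18/13, 77/13, 9) → (-44/13, 116/13, 5)
T5 scale by (1/2, -2, 3): (-44/13, 116/13, 5) → (-22/13, -232/13, 15)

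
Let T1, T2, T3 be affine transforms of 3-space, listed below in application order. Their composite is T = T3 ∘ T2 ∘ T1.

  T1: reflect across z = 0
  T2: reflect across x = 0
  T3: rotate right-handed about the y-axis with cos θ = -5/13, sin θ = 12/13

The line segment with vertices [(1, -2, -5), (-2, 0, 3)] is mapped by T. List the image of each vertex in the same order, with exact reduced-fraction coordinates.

T1 reflect across z = 0: (1, -2, -5) → (1, -2, 5); (-2, 0, 3) → (-2, 0, -3)
T2 reflect across x = 0: (1, -2, 5) → (-1, -2, 5); (-2, 0, -3) → (2, 0, -3)
T3 rotate right-handed about the y-axis with cos θ = -5/13, sin θ = 12/13: (-1, -2, 5) → (5, -2, -1); (2, 0, -3) → (-46/13, 0, -9/13)

image vertices: (5, -2, -1), (-46/13, 0, -9/13)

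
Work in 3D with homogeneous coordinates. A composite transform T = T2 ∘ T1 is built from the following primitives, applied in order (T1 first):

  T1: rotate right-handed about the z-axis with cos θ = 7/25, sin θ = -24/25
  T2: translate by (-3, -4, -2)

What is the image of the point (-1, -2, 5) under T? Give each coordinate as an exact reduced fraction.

T1 rotate right-handed about the z-axis with cos θ = 7/25, sin θ = -24/25: (-1, -2, 5) → (-11/5, 2/5, 5)
T2 translate by (-3, -4, -2): (-11/5, 2/5, 5) → (-26/5, -18/5, 3)

T(p) = (-26/5, -18/5, 3)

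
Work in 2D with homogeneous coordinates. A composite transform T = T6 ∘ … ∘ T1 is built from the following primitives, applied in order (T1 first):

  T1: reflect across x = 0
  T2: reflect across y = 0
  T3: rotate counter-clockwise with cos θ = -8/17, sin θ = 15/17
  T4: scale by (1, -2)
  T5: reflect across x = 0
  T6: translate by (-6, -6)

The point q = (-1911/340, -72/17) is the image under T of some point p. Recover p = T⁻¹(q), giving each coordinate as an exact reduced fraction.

p = (3/5, -3/4)

T1 = [-1 0 0; 0 1 0; 0 0 1]
T2·T1 = [-1 0 0; 0 -1 0; 0 0 1]
T3·…·T1 = [8/17 15/17 0; -15/17 8/17 0; 0 0 1]
T4·…·T1 = [8/17 15/17 0; 30/17 -16/17 0; 0 0 1]
T5·…·T1 = [-8/17 -15/17 0; 30/17 -16/17 0; 0 0 1]
T6·…·T1 = [-8/17 -15/17 -6; 30/17 -16/17 -6; 0 0 1]
det M = 2; M⁻¹ = [-8/17 15/34 -3/17; -15/17 -4/17 -114/17; 0 0 1]
M⁻¹ · (-1911/340, -72/17)ᵀ = (3/5, -3/4)ᵀ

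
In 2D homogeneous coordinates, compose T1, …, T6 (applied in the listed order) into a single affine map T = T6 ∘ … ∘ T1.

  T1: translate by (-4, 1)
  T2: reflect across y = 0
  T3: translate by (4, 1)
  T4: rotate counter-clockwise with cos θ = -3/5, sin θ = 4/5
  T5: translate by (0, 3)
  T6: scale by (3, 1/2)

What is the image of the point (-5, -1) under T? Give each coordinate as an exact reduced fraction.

T(p) = (33/5, -4/5)

T1 translate by (-4, 1): (-5, -1) → (-9, 0)
T2 reflect across y = 0: (-9, 0) → (-9, 0)
T3 translate by (4, 1): (-9, 0) → (-5, 1)
T4 rotate counter-clockwise with cos θ = -3/5, sin θ = 4/5: (-5, 1) → (11/5, -23/5)
T5 translate by (0, 3): (11/5, -23/5) → (11/5, -8/5)
T6 scale by (3, 1/2): (11/5, -8/5) → (33/5, -4/5)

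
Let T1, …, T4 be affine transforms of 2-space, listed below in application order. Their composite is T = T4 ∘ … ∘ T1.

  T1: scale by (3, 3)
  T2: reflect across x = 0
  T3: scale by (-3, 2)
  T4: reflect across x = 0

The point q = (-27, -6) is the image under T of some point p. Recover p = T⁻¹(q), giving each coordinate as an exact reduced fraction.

p = (3, -1)

T1 = [3 0 0; 0 3 0; 0 0 1]
T2·T1 = [-3 0 0; 0 3 0; 0 0 1]
T3·…·T1 = [9 0 0; 0 6 0; 0 0 1]
T4·…·T1 = [-9 0 0; 0 6 0; 0 0 1]
det M = -54; M⁻¹ = [-1/9 0 0; 0 1/6 0; 0 0 1]
M⁻¹ · (-27, -6)ᵀ = (3, -1)ᵀ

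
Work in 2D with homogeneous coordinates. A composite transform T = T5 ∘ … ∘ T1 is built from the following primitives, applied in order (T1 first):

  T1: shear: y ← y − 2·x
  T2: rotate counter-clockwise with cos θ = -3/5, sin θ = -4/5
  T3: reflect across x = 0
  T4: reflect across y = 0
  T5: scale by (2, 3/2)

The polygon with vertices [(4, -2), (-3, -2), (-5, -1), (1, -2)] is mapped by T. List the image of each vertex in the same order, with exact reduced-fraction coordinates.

T1 shear: y ← y − 2·x: (4, -2) → (4, -10); (-3, -2) → (-3, 4); (-5, -1) → (-5, 9); (1, -2) → (1, -4)
T2 rotate counter-clockwise with cos θ = -3/5, sin θ = -4/5: (4, -10) → (-52/5, 14/5); (-3, 4) → (5, 0); (-5, 9) → (51/5, -7/5); (1, -4) → (-19/5, 8/5)
T3 reflect across x = 0: (-52/5, 14/5) → (52/5, 14/5); (5, 0) → (-5, 0); (51/5, -7/5) → (-51/5, -7/5); (-19/5, 8/5) → (19/5, 8/5)
T4 reflect across y = 0: (52/5, 14/5) → (52/5, -14/5); (-5, 0) → (-5, 0); (-51/5, -7/5) → (-51/5, 7/5); (19/5, 8/5) → (19/5, -8/5)
T5 scale by (2, 3/2): (52/5, -14/5) → (104/5, -21/5); (-5, 0) → (-10, 0); (-51/5, 7/5) → (-102/5, 21/10); (19/5, -8/5) → (38/5, -12/5)

image vertices: (104/5, -21/5), (-10, 0), (-102/5, 21/10), (38/5, -12/5)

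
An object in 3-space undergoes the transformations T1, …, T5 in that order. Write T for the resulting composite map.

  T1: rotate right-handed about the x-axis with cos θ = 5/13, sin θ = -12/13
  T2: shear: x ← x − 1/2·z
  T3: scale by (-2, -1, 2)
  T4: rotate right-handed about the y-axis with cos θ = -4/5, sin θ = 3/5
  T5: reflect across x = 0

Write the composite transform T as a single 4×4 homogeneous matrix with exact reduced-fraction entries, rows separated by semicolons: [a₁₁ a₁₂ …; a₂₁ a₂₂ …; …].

T = [-8/5 24/65 -2/13 0; 0 -5/13 -12/13 0; 6/5 132/65 -11/13 0; 0 0 0 1]

T1 = [1 0 0 0; 0 5/13 12/13 0; 0 -12/13 5/13 0; 0 0 0 1]
T2·T1 = [1 6/13 -5/26 0; 0 5/13 12/13 0; 0 -12/13 5/13 0; 0 0 0 1]
T3·…·T1 = [-2 -12/13 5/13 0; 0 -5/13 -12/13 0; 0 -24/13 10/13 0; 0 0 0 1]
T4·…·T1 = [8/5 -24/65 2/13 0; 0 -5/13 -12/13 0; 6/5 132/65 -11/13 0; 0 0 0 1]
T5·…·T1 = [-8/5 24/65 -2/13 0; 0 -5/13 -12/13 0; 6/5 132/65 -11/13 0; 0 0 0 1]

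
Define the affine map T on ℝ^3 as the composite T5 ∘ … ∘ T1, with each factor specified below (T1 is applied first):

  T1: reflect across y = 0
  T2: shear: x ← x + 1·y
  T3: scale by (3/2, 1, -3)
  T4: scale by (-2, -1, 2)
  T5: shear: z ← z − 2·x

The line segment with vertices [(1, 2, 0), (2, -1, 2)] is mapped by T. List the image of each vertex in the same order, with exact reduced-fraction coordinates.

image vertices: (3, 2, -6), (-9, -1, 6)

T1 reflect across y = 0: (1, 2, 0) → (1, -2, 0); (2, -1, 2) → (2, 1, 2)
T2 shear: x ← x + 1·y: (1, -2, 0) → (-1, -2, 0); (2, 1, 2) → (3, 1, 2)
T3 scale by (3/2, 1, -3): (-1, -2, 0) → (-3/2, -2, 0); (3, 1, 2) → (9/2, 1, -6)
T4 scale by (-2, -1, 2): (-3/2, -2, 0) → (3, 2, 0); (9/2, 1, -6) → (-9, -1, -12)
T5 shear: z ← z − 2·x: (3, 2, 0) → (3, 2, -6); (-9, -1, -12) → (-9, -1, 6)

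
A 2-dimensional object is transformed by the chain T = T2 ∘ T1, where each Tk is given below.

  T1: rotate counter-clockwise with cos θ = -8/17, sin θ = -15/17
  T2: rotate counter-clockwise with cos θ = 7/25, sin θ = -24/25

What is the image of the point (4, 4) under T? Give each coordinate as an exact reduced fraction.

T(p) = (-2012/425, -1316/425)

T1 rotate counter-clockwise with cos θ = -8/17, sin θ = -15/17: (4, 4) → (28/17, -92/17)
T2 rotate counter-clockwise with cos θ = 7/25, sin θ = -24/25: (28/17, -92/17) → (-2012/425, -1316/425)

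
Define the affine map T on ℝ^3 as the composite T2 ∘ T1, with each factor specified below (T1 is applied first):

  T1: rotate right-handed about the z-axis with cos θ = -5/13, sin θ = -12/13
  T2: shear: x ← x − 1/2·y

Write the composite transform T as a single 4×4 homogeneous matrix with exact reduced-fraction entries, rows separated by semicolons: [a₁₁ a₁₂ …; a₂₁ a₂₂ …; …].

T1 = [-5/13 12/13 0 0; -12/13 -5/13 0 0; 0 0 1 0; 0 0 0 1]
T2·T1 = [1/13 29/26 0 0; -12/13 -5/13 0 0; 0 0 1 0; 0 0 0 1]

T = [1/13 29/26 0 0; -12/13 -5/13 0 0; 0 0 1 0; 0 0 0 1]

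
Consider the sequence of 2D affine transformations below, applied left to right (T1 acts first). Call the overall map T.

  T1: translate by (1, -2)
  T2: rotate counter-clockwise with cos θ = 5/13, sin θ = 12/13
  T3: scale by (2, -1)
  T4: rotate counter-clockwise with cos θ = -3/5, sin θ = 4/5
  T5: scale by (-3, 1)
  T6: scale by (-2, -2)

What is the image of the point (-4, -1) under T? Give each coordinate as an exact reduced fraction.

T1 translate by (1, -2): (-4, -1) → (-3, -3)
T2 rotate counter-clockwise with cos θ = 5/13, sin θ = 12/13: (-3, -3) → (21/13, -51/13)
T3 scale by (2, -1): (21/13, -51/13) → (42/13, 51/13)
T4 rotate counter-clockwise with cos θ = -3/5, sin θ = 4/5: (42/13, 51/13) → (-66/13, 3/13)
T5 scale by (-3, 1): (-66/13, 3/13) → (198/13, 3/13)
T6 scale by (-2, -2): (198/13, 3/13) → (-396/13, -6/13)

T(p) = (-396/13, -6/13)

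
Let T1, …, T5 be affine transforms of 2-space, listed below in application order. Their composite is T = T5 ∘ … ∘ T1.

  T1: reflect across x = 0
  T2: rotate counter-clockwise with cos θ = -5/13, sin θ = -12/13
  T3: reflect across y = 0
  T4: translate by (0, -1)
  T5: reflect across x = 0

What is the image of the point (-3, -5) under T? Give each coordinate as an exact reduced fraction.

T(p) = (75/13, -2/13)

T1 reflect across x = 0: (-3, -5) → (3, -5)
T2 rotate counter-clockwise with cos θ = -5/13, sin θ = -12/13: (3, -5) → (-75/13, -11/13)
T3 reflect across y = 0: (-75/13, -11/13) → (-75/13, 11/13)
T4 translate by (0, -1): (-75/13, 11/13) → (-75/13, -2/13)
T5 reflect across x = 0: (-75/13, -2/13) → (75/13, -2/13)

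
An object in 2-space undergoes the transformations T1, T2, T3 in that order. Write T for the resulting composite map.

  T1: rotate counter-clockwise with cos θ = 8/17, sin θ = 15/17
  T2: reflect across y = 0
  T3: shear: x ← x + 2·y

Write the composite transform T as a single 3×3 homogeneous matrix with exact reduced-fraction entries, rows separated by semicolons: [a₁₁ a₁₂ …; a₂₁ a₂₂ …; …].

T = [-22/17 -31/17 0; -15/17 -8/17 0; 0 0 1]

T1 = [8/17 -15/17 0; 15/17 8/17 0; 0 0 1]
T2·T1 = [8/17 -15/17 0; -15/17 -8/17 0; 0 0 1]
T3·…·T1 = [-22/17 -31/17 0; -15/17 -8/17 0; 0 0 1]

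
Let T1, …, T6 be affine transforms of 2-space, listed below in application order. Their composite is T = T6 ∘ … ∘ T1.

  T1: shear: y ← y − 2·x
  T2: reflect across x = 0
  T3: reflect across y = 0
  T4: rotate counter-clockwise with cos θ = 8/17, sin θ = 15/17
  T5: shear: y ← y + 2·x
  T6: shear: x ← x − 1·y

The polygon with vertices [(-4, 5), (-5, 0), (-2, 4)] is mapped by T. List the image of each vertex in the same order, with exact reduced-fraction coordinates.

image vertices: (-183/17, 410/17), (-185/17, 375/17), (-6, 14)

T1 shear: y ← y − 2·x: (-4, 5) → (-4, 13); (-5, 0) → (-5, 10); (-2, 4) → (-2, 8)
T2 reflect across x = 0: (-4, 13) → (4, 13); (-5, 10) → (5, 10); (-2, 8) → (2, 8)
T3 reflect across y = 0: (4, 13) → (4, -13); (5, 10) → (5, -10); (2, 8) → (2, -8)
T4 rotate counter-clockwise with cos θ = 8/17, sin θ = 15/17: (4, -13) → (227/17, -44/17); (5, -10) → (190/17, -5/17); (2, -8) → (8, -2)
T5 shear: y ← y + 2·x: (227/17, -44/17) → (227/17, 410/17); (190/17, -5/17) → (190/17, 375/17); (8, -2) → (8, 14)
T6 shear: x ← x − 1·y: (227/17, 410/17) → (-183/17, 410/17); (190/17, 375/17) → (-185/17, 375/17); (8, 14) → (-6, 14)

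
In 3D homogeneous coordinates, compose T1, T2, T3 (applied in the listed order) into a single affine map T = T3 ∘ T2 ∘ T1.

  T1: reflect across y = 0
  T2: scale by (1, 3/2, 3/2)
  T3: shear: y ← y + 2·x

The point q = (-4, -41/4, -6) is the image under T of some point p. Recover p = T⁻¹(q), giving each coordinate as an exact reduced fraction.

T1 = [1 0 0 0; 0 -1 0 0; 0 0 1 0; 0 0 0 1]
T2·T1 = [1 0 0 0; 0 -3/2 0 0; 0 0 3/2 0; 0 0 0 1]
T3·…·T1 = [1 0 0 0; 2 -3/2 0 0; 0 0 3/2 0; 0 0 0 1]
det M = -9/4; M⁻¹ = [1 0 0 0; 4/3 -2/3 0 0; 0 0 2/3 0; 0 0 0 1]
M⁻¹ · (-4, -41/4, -6)ᵀ = (-4, 3/2, -4)ᵀ

p = (-4, 3/2, -4)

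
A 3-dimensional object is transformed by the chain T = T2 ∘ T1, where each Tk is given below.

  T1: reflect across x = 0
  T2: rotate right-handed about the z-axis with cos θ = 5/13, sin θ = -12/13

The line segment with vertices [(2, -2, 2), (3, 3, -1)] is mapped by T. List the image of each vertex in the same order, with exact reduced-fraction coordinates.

T1 reflect across x = 0: (2, -2, 2) → (-2, -2, 2); (3, 3, -1) → (-3, 3, -1)
T2 rotate right-handed about the z-axis with cos θ = 5/13, sin θ = -12/13: (-2, -2, 2) → (-34/13, 14/13, 2); (-3, 3, -1) → (21/13, 51/13, -1)

image vertices: (-34/13, 14/13, 2), (21/13, 51/13, -1)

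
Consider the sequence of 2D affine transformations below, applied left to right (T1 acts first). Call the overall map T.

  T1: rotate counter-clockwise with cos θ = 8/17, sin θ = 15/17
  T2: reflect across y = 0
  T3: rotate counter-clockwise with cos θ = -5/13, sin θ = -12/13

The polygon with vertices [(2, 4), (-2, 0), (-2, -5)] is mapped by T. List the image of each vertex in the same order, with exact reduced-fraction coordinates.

image vertices: (-524/221, 838/221), (440/221, 42/221), (545/221, -1058/221)

T1 rotate counter-clockwise with cos θ = 8/17, sin θ = 15/17: (2, 4) → (-44/17, 62/17); (-2, 0) → (-16/17, -30/17); (-2, -5) → (59/17, -70/17)
T2 reflect across y = 0: (-44/17, 62/17) → (-44/17, -62/17); (-16/17, -30/17) → (-16/17, 30/17); (59/17, -70/17) → (59/17, 70/17)
T3 rotate counter-clockwise with cos θ = -5/13, sin θ = -12/13: (-44/17, -62/17) → (-524/221, 838/221); (-16/17, 30/17) → (440/221, 42/221); (59/17, 70/17) → (545/221, -1058/221)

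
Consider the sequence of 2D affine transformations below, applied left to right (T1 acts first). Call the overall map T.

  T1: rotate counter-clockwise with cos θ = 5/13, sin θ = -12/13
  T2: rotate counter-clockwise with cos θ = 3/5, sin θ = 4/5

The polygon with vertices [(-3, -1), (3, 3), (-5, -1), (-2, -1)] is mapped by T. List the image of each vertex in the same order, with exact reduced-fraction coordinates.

T1 rotate counter-clockwise with cos θ = 5/13, sin θ = -12/13: (-3, -1) → (-27/13, 31/13); (3, 3) → (51/13, -21/13); (-5, -1) → (-37/13, 55/13); (-2, -1) → (-22/13, 19/13)
T2 rotate counter-clockwise with cos θ = 3/5, sin θ = 4/5: (-27/13, 31/13) → (-41/13, -3/13); (51/13, -21/13) → (237/65, 141/65); (-37/13, 55/13) → (-331/65, 17/65); (-22/13, 19/13) → (-142/65, -31/65)

image vertices: (-41/13, -3/13), (237/65, 141/65), (-331/65, 17/65), (-142/65, -31/65)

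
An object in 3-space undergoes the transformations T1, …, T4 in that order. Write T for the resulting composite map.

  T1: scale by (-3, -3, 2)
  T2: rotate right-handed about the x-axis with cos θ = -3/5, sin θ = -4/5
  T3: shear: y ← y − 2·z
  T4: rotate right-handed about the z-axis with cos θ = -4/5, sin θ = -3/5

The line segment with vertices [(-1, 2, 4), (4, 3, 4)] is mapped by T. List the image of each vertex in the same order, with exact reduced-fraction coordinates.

T1 scale by (-3, -3, 2): (-1, 2, 4) → (3, -6, 8); (4, 3, 4) → (-12, -9, 8)
T2 rotate right-handed about the x-axis with cos θ = -3/5, sin θ = -4/5: (3, -6, 8) → (3, 10, 0); (-12, -9, 8) → (-12, 59/5, 12/5)
T3 shear: y ← y − 2·z: (3, 10, 0) → (3, 10, 0); (-12, 59/5, 12/5) → (-12, 7, 12/5)
T4 rotate right-handed about the z-axis with cos θ = -4/5, sin θ = -3/5: (3, 10, 0) → (18/5, -49/5, 0); (-12, 7, 12/5) → (69/5, 8/5, 12/5)

image vertices: (18/5, -49/5, 0), (69/5, 8/5, 12/5)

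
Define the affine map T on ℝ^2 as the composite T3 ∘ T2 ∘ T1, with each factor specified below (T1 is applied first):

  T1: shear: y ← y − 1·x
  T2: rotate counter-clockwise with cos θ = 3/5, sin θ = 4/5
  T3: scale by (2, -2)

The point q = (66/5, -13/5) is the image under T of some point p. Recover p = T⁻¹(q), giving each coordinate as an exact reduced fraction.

p = (5, 1/2)

T1 = [1 0 0; -1 1 0; 0 0 1]
T2·T1 = [7/5 -4/5 0; 1/5 3/5 0; 0 0 1]
T3·…·T1 = [14/5 -8/5 0; -2/5 -6/5 0; 0 0 1]
det M = -4; M⁻¹ = [3/10 -2/5 0; -1/10 -7/10 0; 0 0 1]
M⁻¹ · (66/5, -13/5)ᵀ = (5, 1/2)ᵀ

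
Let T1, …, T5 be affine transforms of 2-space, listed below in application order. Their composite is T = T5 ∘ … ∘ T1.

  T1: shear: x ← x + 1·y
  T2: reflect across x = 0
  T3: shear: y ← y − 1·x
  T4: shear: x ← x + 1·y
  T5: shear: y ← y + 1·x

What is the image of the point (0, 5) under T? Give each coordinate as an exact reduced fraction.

T(p) = (5, 15)

T1 shear: x ← x + 1·y: (0, 5) → (5, 5)
T2 reflect across x = 0: (5, 5) → (-5, 5)
T3 shear: y ← y − 1·x: (-5, 5) → (-5, 10)
T4 shear: x ← x + 1·y: (-5, 10) → (5, 10)
T5 shear: y ← y + 1·x: (5, 10) → (5, 15)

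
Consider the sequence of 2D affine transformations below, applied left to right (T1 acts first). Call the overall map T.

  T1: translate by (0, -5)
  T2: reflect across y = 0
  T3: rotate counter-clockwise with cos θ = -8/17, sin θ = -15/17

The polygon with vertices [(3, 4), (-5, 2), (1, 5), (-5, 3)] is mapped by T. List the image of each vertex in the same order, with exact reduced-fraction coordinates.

image vertices: (-9/17, -53/17), (5, 3), (-8/17, -15/17), (70/17, 59/17)

T1 translate by (0, -5): (3, 4) → (3, -1); (-5, 2) → (-5, -3); (1, 5) → (1, 0); (-5, 3) → (-5, -2)
T2 reflect across y = 0: (3, -1) → (3, 1); (-5, -3) → (-5, 3); (1, 0) → (1, 0); (-5, -2) → (-5, 2)
T3 rotate counter-clockwise with cos θ = -8/17, sin θ = -15/17: (3, 1) → (-9/17, -53/17); (-5, 3) → (5, 3); (1, 0) → (-8/17, -15/17); (-5, 2) → (70/17, 59/17)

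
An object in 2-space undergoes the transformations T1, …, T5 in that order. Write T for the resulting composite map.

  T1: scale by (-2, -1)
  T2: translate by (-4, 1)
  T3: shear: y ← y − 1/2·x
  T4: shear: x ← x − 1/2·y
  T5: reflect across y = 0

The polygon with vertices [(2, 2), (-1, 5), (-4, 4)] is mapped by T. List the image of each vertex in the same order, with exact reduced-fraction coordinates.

T1 scale by (-2, -1): (2, 2) → (-4, -2); (-1, 5) → (2, -5); (-4, 4) → (8, -4)
T2 translate by (-4, 1): (-4, -2) → (-8, -1); (2, -5) → (-2, -4); (8, -4) → (4, -3)
T3 shear: y ← y − 1/2·x: (-8, -1) → (-8, 3); (-2, -4) → (-2, -3); (4, -3) → (4, -5)
T4 shear: x ← x − 1/2·y: (-8, 3) → (-19/2, 3); (-2, -3) → (-1/2, -3); (4, -5) → (13/2, -5)
T5 reflect across y = 0: (-19/2, 3) → (-19/2, -3); (-1/2, -3) → (-1/2, 3); (13/2, -5) → (13/2, 5)

image vertices: (-19/2, -3), (-1/2, 3), (13/2, 5)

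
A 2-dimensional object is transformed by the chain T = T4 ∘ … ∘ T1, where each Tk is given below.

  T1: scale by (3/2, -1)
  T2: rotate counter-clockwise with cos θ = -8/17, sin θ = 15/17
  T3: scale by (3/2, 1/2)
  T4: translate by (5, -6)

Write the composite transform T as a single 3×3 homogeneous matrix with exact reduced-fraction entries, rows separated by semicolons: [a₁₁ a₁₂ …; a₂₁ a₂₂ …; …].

T1 = [3/2 0 0; 0 -1 0; 0 0 1]
T2·T1 = [-12/17 15/17 0; 45/34 8/17 0; 0 0 1]
T3·…·T1 = [-18/17 45/34 0; 45/68 4/17 0; 0 0 1]
T4·…·T1 = [-18/17 45/34 5; 45/68 4/17 -6; 0 0 1]

T = [-18/17 45/34 5; 45/68 4/17 -6; 0 0 1]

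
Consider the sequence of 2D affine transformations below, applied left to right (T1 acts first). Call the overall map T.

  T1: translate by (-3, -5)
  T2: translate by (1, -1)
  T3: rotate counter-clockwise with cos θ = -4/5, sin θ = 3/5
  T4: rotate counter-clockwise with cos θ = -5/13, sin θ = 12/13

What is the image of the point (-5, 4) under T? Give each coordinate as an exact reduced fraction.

T(p) = (-14/65, 473/65)

T1 translate by (-3, -5): (-5, 4) → (-8, -1)
T2 translate by (1, -1): (-8, -1) → (-7, -2)
T3 rotate counter-clockwise with cos θ = -4/5, sin θ = 3/5: (-7, -2) → (34/5, -13/5)
T4 rotate counter-clockwise with cos θ = -5/13, sin θ = 12/13: (34/5, -13/5) → (-14/65, 473/65)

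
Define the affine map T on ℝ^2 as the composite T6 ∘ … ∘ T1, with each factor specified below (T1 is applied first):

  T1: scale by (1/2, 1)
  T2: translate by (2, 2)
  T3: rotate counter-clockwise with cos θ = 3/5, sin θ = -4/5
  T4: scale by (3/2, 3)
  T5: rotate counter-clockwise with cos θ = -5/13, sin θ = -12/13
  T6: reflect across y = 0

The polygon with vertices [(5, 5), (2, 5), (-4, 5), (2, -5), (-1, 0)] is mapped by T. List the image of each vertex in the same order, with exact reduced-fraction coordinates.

image vertices: (-813/260, 792/65), (93/130, 801/65), (42/5, 63/5), (-1467/130, -369/65), (-75/52, 45/13)

T1 scale by (1/2, 1): (5, 5) → (5/2, 5); (2, 5) → (1, 5); (-4, 5) → (-2, 5); (2, -5) → (1, -5); (-1, 0) → (-1/2, 0)
T2 translate by (2, 2): (5/2, 5) → (9/2, 7); (1, 5) → (3, 7); (-2, 5) → (0, 7); (1, -5) → (3, -3); (-1/2, 0) → (3/2, 2)
T3 rotate counter-clockwise with cos θ = 3/5, sin θ = -4/5: (9/2, 7) → (83/10, 3/5); (3, 7) → (37/5, 9/5); (0, 7) → (28/5, 21/5); (3, -3) → (-3/5, -21/5); (3/2, 2) → (5/2, 0)
T4 scale by (3/2, 3): (83/10, 3/5) → (249/20, 9/5); (37/5, 9/5) → (111/10, 27/5); (28/5, 21/5) → (42/5, 63/5); (-3/5, -21/5) → (-9/10, -63/5); (5/2, 0) → (15/4, 0)
T5 rotate counter-clockwise with cos θ = -5/13, sin θ = -12/13: (249/20, 9/5) → (-813/260, -792/65); (111/10, 27/5) → (93/130, -801/65); (42/5, 63/5) → (42/5, -63/5); (-9/10, -63/5) → (-1467/130, 369/65); (15/4, 0) → (-75/52, -45/13)
T6 reflect across y = 0: (-813/260, -792/65) → (-813/260, 792/65); (93/130, -801/65) → (93/130, 801/65); (42/5, -63/5) → (42/5, 63/5); (-1467/130, 369/65) → (-1467/130, -369/65); (-75/52, -45/13) → (-75/52, 45/13)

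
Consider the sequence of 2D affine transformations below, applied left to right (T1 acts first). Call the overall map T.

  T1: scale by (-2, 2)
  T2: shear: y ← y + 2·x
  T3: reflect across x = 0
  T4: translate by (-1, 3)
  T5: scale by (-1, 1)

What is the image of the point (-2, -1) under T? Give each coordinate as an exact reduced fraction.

T1 scale by (-2, 2): (-2, -1) → (4, -2)
T2 shear: y ← y + 2·x: (4, -2) → (4, 6)
T3 reflect across x = 0: (4, 6) → (-4, 6)
T4 translate by (-1, 3): (-4, 6) → (-5, 9)
T5 scale by (-1, 1): (-5, 9) → (5, 9)

T(p) = (5, 9)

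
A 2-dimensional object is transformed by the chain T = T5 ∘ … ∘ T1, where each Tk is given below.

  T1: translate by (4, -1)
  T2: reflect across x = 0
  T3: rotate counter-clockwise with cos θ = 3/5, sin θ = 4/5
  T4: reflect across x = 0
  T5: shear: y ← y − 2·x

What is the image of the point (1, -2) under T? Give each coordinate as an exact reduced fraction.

T1 translate by (4, -1): (1, -2) → (5, -3)
T2 reflect across x = 0: (5, -3) → (-5, -3)
T3 rotate counter-clockwise with cos θ = 3/5, sin θ = 4/5: (-5, -3) → (-3/5, -29/5)
T4 reflect across x = 0: (-3/5, -29/5) → (3/5, -29/5)
T5 shear: y ← y − 2·x: (3/5, -29/5) → (3/5, -7)

T(p) = (3/5, -7)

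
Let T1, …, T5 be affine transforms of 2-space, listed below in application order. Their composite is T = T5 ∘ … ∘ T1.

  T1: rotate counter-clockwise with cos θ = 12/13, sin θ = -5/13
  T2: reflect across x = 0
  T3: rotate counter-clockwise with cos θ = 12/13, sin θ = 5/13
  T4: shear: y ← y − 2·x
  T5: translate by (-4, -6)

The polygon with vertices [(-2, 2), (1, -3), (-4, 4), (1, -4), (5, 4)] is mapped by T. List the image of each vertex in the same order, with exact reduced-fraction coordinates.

T1 rotate counter-clockwise with cos θ = 12/13, sin θ = -5/13: (-2, 2) → (-14/13, 34/13); (1, -3) → (-3/13, -41/13); (-4, 4) → (-28/13, 68/13); (1, -4) → (-8/13, -53/13); (5, 4) → (80/13, 23/13)
T2 reflect across x = 0: (-14/13, 34/13) → (14/13, 34/13); (-3/13, -41/13) → (3/13, -41/13); (-28/13, 68/13) → (28/13, 68/13); (-8/13, -53/13) → (8/13, -53/13); (80/13, 23/13) → (-80/13, 23/13)
T3 rotate counter-clockwise with cos θ = 12/13, sin θ = 5/13: (14/13, 34/13) → (-2/169, 478/169); (3/13, -41/13) → (241/169, -477/169); (28/13, 68/13) → (-4/169, 956/169); (8/13, -53/13) → (361/169, -596/169); (-80/13, 23/13) → (-1075/169, -124/169)
T4 shear: y ← y − 2·x: (-2/169, 478/169) → (-2/169, 482/169); (241/169, -477/169) → (241/169, -959/169); (-4/169, 956/169) → (-4/169, 964/169); (361/169, -596/169) → (361/169, -1318/169); (-1075/169, -124/169) → (-1075/169, 2026/169)
T5 translate by (-4, -6): (-2/169, 482/169) → (-678/169, -532/169); (241/169, -959/169) → (-435/169, -1973/169); (-4/169, 964/169) → (-680/169, -50/169); (361/169, -1318/169) → (-315/169, -2332/169); (-1075/169, 2026/169) → (-1751/169, 1012/169)

image vertices: (-678/169, -532/169), (-435/169, -1973/169), (-680/169, -50/169), (-315/169, -2332/169), (-1751/169, 1012/169)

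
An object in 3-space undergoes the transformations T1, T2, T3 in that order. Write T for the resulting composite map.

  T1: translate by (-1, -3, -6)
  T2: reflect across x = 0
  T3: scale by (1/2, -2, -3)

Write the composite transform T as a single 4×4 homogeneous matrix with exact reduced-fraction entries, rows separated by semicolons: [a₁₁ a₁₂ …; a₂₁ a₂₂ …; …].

T1 = [1 0 0 -1; 0 1 0 -3; 0 0 1 -6; 0 0 0 1]
T2·T1 = [-1 0 0 1; 0 1 0 -3; 0 0 1 -6; 0 0 0 1]
T3·…·T1 = [-1/2 0 0 1/2; 0 -2 0 6; 0 0 -3 18; 0 0 0 1]

T = [-1/2 0 0 1/2; 0 -2 0 6; 0 0 -3 18; 0 0 0 1]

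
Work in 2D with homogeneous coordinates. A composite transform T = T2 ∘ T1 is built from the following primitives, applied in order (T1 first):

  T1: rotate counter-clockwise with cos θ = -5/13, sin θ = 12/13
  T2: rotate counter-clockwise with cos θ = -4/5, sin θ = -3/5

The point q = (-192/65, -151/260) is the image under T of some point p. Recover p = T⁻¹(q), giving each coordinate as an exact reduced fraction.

T1 = [-5/13 -12/13 0; 12/13 -5/13 0; 0 0 1]
T2·T1 = [56/65 33/65 0; -33/65 56/65 0; 0 0 1]
det M = 1; M⁻¹ = [56/65 -33/65 0; 33/65 56/65 0; 0 0 1]
M⁻¹ · (-192/65, -151/260)ᵀ = (-9/4, -2)ᵀ

p = (-9/4, -2)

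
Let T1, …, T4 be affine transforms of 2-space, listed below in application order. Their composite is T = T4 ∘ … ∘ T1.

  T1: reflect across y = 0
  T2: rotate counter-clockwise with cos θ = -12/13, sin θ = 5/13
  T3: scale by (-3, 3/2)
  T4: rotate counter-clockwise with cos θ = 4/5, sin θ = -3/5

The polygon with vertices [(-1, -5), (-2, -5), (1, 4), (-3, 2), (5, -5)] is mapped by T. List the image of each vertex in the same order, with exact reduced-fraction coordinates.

T1 reflect across y = 0: (-1, -5) → (-1, 5); (-2, -5) → (-2, 5); (1, 4) → (1, -4); (-3, 2) → (-3, -2); (5, -5) → (5, 5)
T2 rotate counter-clockwise with cos θ = -12/13, sin θ = 5/13: (-1, 5) → (-1, -5); (-2, 5) → (-1/13, -70/13); (1, -4) → (8/13, 53/13); (-3, -2) → (46/13, 9/13); (5, 5) → (-85/13, -35/13)
T3 scale by (-3, 3/2): (-1, -5) → (3, -15/2); (-1/13, -70/13) → (3/13, -105/13); (8/13, 53/13) → (-24/13, 159/26); (46/13, 9/13) → (-138/13, 27/26); (-85/13, -35/13) → (255/13, -105/26)
T4 rotate counter-clockwise with cos θ = 4/5, sin θ = -3/5: (3, -15/2) → (-21/10, -39/5); (3/13, -105/13) → (-303/65, -33/5); (-24/13, 159/26) → (57/26, 6); (-138/13, 27/26) → (-1023/130, 36/5); (255/13, -105/26) → (345/26, -15)

image vertices: (-21/10, -39/5), (-303/65, -33/5), (57/26, 6), (-1023/130, 36/5), (345/26, -15)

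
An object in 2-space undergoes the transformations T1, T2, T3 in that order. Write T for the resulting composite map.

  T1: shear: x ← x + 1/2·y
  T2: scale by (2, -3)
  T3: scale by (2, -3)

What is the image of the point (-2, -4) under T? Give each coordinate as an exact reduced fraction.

T(p) = (-16, -36)

T1 shear: x ← x + 1/2·y: (-2, -4) → (-4, -4)
T2 scale by (2, -3): (-4, -4) → (-8, 12)
T3 scale by (2, -3): (-8, 12) → (-16, -36)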